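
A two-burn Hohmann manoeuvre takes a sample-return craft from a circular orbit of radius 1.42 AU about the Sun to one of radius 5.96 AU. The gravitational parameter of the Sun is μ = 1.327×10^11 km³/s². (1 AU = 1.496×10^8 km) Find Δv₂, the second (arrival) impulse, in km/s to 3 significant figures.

In km: r₁ = 1.42 × 1.496×10^8 = 2.12432×10^8 km; r₂ = 5.96 × 1.496×10^8 = 8.91616×10^8 km.
Transfer-ellipse semi-major axis a_t = (r₁ + r₂)/2 = (2.12432×10^8 + 8.91616×10^8)/2 = 5.52024×10^8 km.
On the circular orbit at r = 8.91616×10^8 km, v_c = √(μ/r) = 12.20 km/s.
Vis-viva on the transfer ellipse at r = 8.91616×10^8 km gives v_t = √[μ(2/r − 1/a_t)] = 7.568 km/s.
Δv₂ = |v_t − v_c| = |7.568 − 12.20| = 4.632 km/s.

Δv₂ = 4.63 km/s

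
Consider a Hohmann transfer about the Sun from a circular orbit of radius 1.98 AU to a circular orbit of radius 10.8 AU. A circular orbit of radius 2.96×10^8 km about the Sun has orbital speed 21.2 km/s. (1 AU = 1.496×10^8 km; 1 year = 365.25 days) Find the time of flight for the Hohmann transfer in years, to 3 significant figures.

t = 8.07 years

From the circular-orbit relation v² = μ/r at r = 2.96×10^8 km: μ = v²r = (21.2)² × 2.96×10^8 = 1.33034×10^11 km³/s².
In km: r₁ = 1.98 × 1.496×10^8 = 2.96208×10^8 km; r₂ = 10.8 × 1.496×10^8 = 1.61568×10^9 km.
Semi-major axis of the transfer orbit: a_t = (2.96208×10^8 + 1.61568×10^9)/2 = 9.55944×10^8 km.
By Kepler's third law the transfer-orbit period is T = 2π√(a_t³/μ), so t = T/2 = 2.546×10^8 s.
Converting: 2.546×10^8 s ÷ 3.15576×10^7 s/year (365.25 × 86400) = 8.07 years.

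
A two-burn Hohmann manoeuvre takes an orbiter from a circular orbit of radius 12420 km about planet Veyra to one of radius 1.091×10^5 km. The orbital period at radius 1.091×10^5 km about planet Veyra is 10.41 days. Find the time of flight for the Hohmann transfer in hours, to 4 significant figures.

From Kepler's third law T² = 4π²r³/μ at r = 1.091×10^5 km, T = 10.41 days = 10.41 × 86400 s = 8.99424×10^5 s: μ = 4π²r³/T² = 63373.1 km³/s².
Semi-major axis of the transfer orbit: a_t = (12420 + 1.091×10^5)/2 = 60760 km.
Half the transfer-orbit period gives t = π√(a_t³/μ) = 1.869×10^5 s.
Converting: 1.869×10^5 s ÷ 3600 s/hour = 51.92 hours.

t = 51.92 hours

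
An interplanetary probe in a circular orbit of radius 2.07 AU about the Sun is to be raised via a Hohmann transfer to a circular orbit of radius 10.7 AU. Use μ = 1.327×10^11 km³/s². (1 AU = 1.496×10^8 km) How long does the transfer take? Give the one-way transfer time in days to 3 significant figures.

In km: r₁ = 2.07 × 1.496×10^8 = 3.09672×10^8 km; r₂ = 10.7 × 1.496×10^8 = 1.60072×10^9 km.
Semi-major axis of the transfer orbit: a_t = (3.09672×10^8 + 1.60072×10^9)/2 = 9.55196×10^8 km.
By Kepler's third law the transfer-orbit period is T = 2π√(a_t³/μ), so t = T/2 = 2.546×10^8 s.
Converting: 2.546×10^8 s ÷ 86400 s/day = 2950 days.

t = 2950 days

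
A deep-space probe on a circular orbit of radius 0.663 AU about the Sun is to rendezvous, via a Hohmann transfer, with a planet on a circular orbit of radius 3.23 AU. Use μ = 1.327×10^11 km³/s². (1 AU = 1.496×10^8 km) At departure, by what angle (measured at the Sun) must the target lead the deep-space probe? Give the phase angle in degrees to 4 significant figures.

φ = 95.79°

In km: r₁ = 0.663 × 1.496×10^8 = 9.91848×10^7 km; r₂ = 3.23 × 1.496×10^8 = 4.83208×10^8 km.
Semi-major axis of the transfer orbit: a_t = (9.91848×10^7 + 4.83208×10^8)/2 = 2.911964×10^8 km.
Transfer time t = π√(a_t³/μ) = 4.2854×10^7 s.
The target's mean motion on its circular orbit is ω₂ = √(μ/r₂³) = 3.4295×10^-8 rad/s.
Angle swept by the target during transfer: ω₂·t = 1.4697 rad = 84.21°.
The deep-space probe traverses 180° on the transfer ellipse, so the target must lead by 180° − 84.21° = 95.79°.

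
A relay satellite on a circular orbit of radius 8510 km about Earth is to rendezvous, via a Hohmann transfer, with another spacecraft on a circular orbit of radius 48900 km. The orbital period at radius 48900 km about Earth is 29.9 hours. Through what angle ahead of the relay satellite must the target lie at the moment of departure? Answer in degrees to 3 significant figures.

From Kepler's third law T² = 4π²r³/μ at r = 48900 km, T = 29.9 hours = 29.9 × 3600 s = 1.0764×10^5 s: μ = 4π²r³/T² = 3.98418×10^5 km³/s².
Semi-major axis of the transfer orbit: a_t = (8510 + 48900)/2 = 28705 km.
Transfer time t = π√(a_t³/μ) = 24210 s.
Target angular speed ω₂ = √(μ/r₂³) = 5.837×10^-5 rad/s.
Angle swept by the target during transfer: ω₂·t = 1.413 rad = 80.96°.
Arrival is 180° from departure on the ellipse, so φ = 180° − 80.96° = 99.0°.

φ = 99.0°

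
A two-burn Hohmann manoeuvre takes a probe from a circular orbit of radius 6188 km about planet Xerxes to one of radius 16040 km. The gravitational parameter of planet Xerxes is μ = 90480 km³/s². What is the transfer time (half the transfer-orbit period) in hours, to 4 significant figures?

t = 3.399 hours

The Hohmann ellipse has a_t = (r₁ + r₂)/2 = 11114 km.
Half the transfer-orbit period gives t = π√(a_t³/μ) = 12237 s.
Converting: 12237 s ÷ 3600 s/hour = 3.399 hours.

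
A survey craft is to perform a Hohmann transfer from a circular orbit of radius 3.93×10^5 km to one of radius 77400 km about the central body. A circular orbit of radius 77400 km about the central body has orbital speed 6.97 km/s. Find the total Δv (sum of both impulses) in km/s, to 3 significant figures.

Δv = 3.36 km/s

From the circular-orbit relation v² = μ/r at r = 77400 km: μ = v²r = (6.97)² × 77400 = 3.76016×10^6 km³/s².
The Hohmann ellipse has a_t = (r₁ + r₂)/2 = 2.352×10^5 km.
At r₁ the circular-orbit speed is v₁ = √(μ/r₁) = 3.09319 km/s.
On the transfer ellipse at r₁, v² = μ(2/r − 1/a) gives v_a = √[μ(2/r₁ − 1/a_t)] = 1.77443 km/s.
First burn Δv₁ = |v_a − v₁| = 1.31876 km/s.
At r₂, v₂ = √(μ/r₂) = 6.9700 km/s.
Transfer-orbit speed at r₂: v_p = √[μ(2/r₂ − 1/a_t)] = 9.0097 km/s.
Second burn Δv₂ = |v₂ − v_p| = 2.03970 km/s.
Δv = Δv₁ + Δv₂ = 1.31876 + 2.03970 = 3.358 km/s.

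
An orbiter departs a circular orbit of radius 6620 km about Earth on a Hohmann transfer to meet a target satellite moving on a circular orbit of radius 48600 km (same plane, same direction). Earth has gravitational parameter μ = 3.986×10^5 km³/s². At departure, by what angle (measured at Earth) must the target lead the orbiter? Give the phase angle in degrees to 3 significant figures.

φ = 103°

The Hohmann ellipse has a_t = (r₁ + r₂)/2 = 27610 km.
Transfer time t = π√(a_t³/μ) = 22828.7 s.
The target's mean motion on its circular orbit is ω₂ = √(μ/r₂³) = 5.89270×10^-5 rad/s.
Angle swept by the target during transfer: ω₂·t = 1.34523 rad = 77.08°.
The orbiter traverses 180° on the transfer ellipse, so the target must lead by 180° − 77.08° = 103°.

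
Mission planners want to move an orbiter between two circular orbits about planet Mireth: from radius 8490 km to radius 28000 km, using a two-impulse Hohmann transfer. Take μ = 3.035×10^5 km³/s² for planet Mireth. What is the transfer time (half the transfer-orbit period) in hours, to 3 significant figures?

t = 3.90 hours

Transfer-ellipse semi-major axis a_t = (r₁ + r₂)/2 = (8490 + 28000)/2 = 18245 km.
Half the transfer-orbit period gives t = π√(a_t³/μ) = 14050 s.
Converting: 14050 s ÷ 3600 s/hour = 3.90 hours.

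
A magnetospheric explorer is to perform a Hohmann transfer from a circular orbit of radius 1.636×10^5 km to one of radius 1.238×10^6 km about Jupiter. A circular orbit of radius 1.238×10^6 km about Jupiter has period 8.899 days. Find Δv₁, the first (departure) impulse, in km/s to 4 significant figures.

Δv₁ = 9.159 km/s

From Kepler's third law T² = 4π²r³/μ at r = 1.238×10^6 km, T = 8.899 days = 8.899 × 86400 s = 7.688736×10^5 s: μ = 4π²r³/T² = 1.26710×10^8 km³/s².
Transfer-ellipse semi-major axis a_t = (r₁ + r₂)/2 = (1.636×10^5 + 1.238×10^6)/2 = 7.008×10^5 km.
On the circular orbit at r = 1.636×10^5 km, v_c = √(μ/r) = 27.830 km/s.
Vis-viva on the transfer ellipse at r = 1.636×10^5 km gives v_t = √[μ(2/r − 1/a_t)] = 36.989 km/s.
Δv₁ = |v_t − v_c| = |36.989 − 27.830| = 9.159 km/s.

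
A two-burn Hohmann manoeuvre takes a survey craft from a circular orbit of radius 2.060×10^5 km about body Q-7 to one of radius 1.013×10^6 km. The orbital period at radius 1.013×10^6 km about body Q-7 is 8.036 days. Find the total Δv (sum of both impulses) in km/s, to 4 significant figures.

Δv = 9.717 km/s

From Kepler's third law T² = 4π²r³/μ at r = 1.013×10^6 km, T = 8.036 days = 8.036 × 86400 s = 6.943104×10^5 s: μ = 4π²r³/T² = 8.51296×10^7 km³/s².
The Hohmann ellipse has a_t = (r₁ + r₂)/2 = 6.095×10^5 km.
At r₁ the circular-orbit speed is v₁ = √(μ/r₁) = 20.3286 km/s.
On the transfer ellipse at r₁, v² = μ(2/r − 1/a) gives v_p = √[μ(2/r₁ − 1/a_t)] = 26.2074 km/s.
First burn Δv₁ = |v_p − v₁| = 5.879 km/s.
Circular speed at r₂: v₂ = √(μ/r₂) = 9.167 km/s.
Transfer-orbit speed at r₂: v_a = √[μ(2/r₂ − 1/a_t)] = 5.329 km/s.
Second burn Δv₂ = |v₂ − v_a| = 3.838 km/s.
Total Δv = Δv₁ + Δv₂ = 9.717 km/s.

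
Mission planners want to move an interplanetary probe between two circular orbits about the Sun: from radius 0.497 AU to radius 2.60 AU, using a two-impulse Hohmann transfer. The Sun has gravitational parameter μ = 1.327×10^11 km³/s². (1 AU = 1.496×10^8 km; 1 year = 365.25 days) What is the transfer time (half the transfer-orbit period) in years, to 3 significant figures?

In km: r₁ = 0.497 × 1.496×10^8 = 7.43512×10^7 km; r₂ = 2.60 × 1.496×10^8 = 3.8896×10^8 km.
Transfer-ellipse semi-major axis a_t = (r₁ + r₂)/2 = (7.43512×10^7 + 3.8896×10^8)/2 = 2.316556×10^8 km.
Half the transfer-orbit period gives t = π√(a_t³/μ) = 3.041×10^7 s.
Converting: 3.041×10^7 s ÷ 3.15576×10^7 s/year (365.25 × 86400) = 0.964 years.

t = 0.964 years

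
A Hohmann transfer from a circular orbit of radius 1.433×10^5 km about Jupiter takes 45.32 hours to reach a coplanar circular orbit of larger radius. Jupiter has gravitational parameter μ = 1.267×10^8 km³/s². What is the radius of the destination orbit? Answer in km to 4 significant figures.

r₂ = 1.255×10^6 km

Transfer time t = 45.32 hours = 1.63152×10^5 s, and t = π√(a_t³/μ).
So a_t = (μ t²/π²)^(1/3) = (1.267×10^8 × (1.63152×10^5)² / π²)^(1/3) = 6.9912×10^5 km.
Since a_t = (r₁ + r₂)/2, r₂ = 2a_t − r₁ = 2×6.9912×10^5 − 1.433×10^5 = 1.25494×10^6 km.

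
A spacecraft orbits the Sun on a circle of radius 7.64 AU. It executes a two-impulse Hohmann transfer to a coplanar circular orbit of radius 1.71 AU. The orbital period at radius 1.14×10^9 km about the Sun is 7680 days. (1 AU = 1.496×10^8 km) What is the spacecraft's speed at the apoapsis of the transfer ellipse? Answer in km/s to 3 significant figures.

v = 6.52 km/s

From Kepler's third law T² = 4π²r³/μ at r = 1.14×10^9 km, T = 7680 days = 7680 × 86400 s = 6.63552×10^8 s: μ = 4π²r³/T² = 1.32839×10^11 km³/s².
In km: r₁ = 7.64 × 1.496×10^8 = 1.142944×10^9 km; r₂ = 1.71 × 1.496×10^8 = 2.55816×10^8 km.
Semi-major axis of the transfer orbit: a_t = (1.142944×10^9 + 2.55816×10^8)/2 = 6.9938×10^8 km.
At apoapsis, r = 1.142944×10^9 km.
Applying v² = μ(2/r − 1/a_t): v = 6.520 km/s.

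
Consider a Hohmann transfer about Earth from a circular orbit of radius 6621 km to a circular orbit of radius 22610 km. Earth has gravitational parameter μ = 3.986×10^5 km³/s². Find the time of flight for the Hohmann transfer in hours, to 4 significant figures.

Transfer-ellipse semi-major axis a_t = (r₁ + r₂)/2 = (6621 + 22610)/2 = 14615.5 km.
Half the transfer-orbit period gives t = π√(a_t³/μ) = 8792 s.
Converting: 8792 s ÷ 3600 s/hour = 2.442 hours.

t = 2.442 hours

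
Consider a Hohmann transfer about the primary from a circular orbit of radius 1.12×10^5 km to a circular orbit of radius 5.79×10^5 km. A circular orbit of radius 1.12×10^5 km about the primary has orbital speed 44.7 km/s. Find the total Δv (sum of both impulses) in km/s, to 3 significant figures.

From the circular-orbit relation v² = μ/r at r = 1.12×10^5 km: μ = v²r = (44.7)² × 1.12×10^5 = 2.23786×10^8 km³/s².
Transfer-ellipse semi-major axis a_t = (r₁ + r₂)/2 = (1.120×10^5 + 5.790×10^5)/2 = 3.455×10^5 km.
Circular speed at r₁: v₁ = √(μ/r₁) = √(2.23786×10^8/1.120×10^5) = 44.700 km/s.
Transfer-orbit speed at r₁ (vis-viva equation): v_p = √[μ(2/r₁ − 1/a_t)] = 57.866 km/s.
First burn Δv₁ = |v_p − v₁| = 13.166 km/s.
At r₂, v₂ = √(μ/r₂) = 19.6597 km/s.
Transfer-orbit speed at r₂: v_a = √[μ(2/r₂ − 1/a_t)] = 11.1934 km/s.
Second burn Δv₂ = |v₂ − v_a| = 8.4663 km/s.
Total Δv = Δv₁ + Δv₂ = 21.63 km/s.

Δv = 21.6 km/s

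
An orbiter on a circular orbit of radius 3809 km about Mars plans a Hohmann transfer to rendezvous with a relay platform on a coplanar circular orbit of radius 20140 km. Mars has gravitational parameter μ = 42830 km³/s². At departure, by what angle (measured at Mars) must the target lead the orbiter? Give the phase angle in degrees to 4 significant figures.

φ = 97.48°

Transfer-ellipse semi-major axis a_t = (r₁ + r₂)/2 = (3809 + 20140)/2 = 11974.5 km.
The half-period of the transfer ellipse is t = π√(a_t³/μ) = 19891 s.
The target's mean motion on its circular orbit is ω₂ = √(μ/r₂³) = 7.2408×10^-5 rad/s.
Angle swept by the target during transfer: ω₂·t = 1.4403 rad = 82.52°.
The orbiter traverses 180° on the transfer ellipse, so the target must lead by 180° − 82.52° = 97.48°.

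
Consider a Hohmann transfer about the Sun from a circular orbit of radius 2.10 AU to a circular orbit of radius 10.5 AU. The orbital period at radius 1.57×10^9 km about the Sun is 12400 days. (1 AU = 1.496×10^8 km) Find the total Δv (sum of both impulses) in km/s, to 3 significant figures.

Δv = 9.88 km/s

From Kepler's third law T² = 4π²r³/μ at r = 1.57×10^9 km, T = 12400 days = 12400 × 86400 s = 1.07136×10^9 s: μ = 4π²r³/T² = 1.33103×10^11 km³/s².
In km: r₁ = 2.10 × 1.496×10^8 = 3.1416×10^8 km; r₂ = 10.5 × 1.496×10^8 = 1.5708×10^9 km.
Semi-major axis of the transfer orbit: a_t = (3.1416×10^8 + 1.5708×10^9)/2 = 9.4248×10^8 km.
Circular speed at r₁: v₁ = √(μ/r₁) = √(1.33103×10^11/3.1416×10^8) = 20.58346 km/s.
Transfer-orbit speed at r₁ (v² = μ(2/r − 1/a)): v_p = √[μ(2/r₁ − 1/a_t)] = 26.57314 km/s.
First burn Δv₁ = |v_p − v₁| = 5.9897 km/s.
Circular speed at r₂: v₂ = √(μ/r₂) = 9.2052 km/s.
Transfer-orbit speed at r₂: v_a = √[μ(2/r₂ − 1/a_t)] = 5.3146 km/s.
Second burn Δv₂ = |v₂ − v_a| = 3.8906 km/s.
Δv = Δv₁ + Δv₂ = 5.9897 + 3.8906 = 9.880 km/s.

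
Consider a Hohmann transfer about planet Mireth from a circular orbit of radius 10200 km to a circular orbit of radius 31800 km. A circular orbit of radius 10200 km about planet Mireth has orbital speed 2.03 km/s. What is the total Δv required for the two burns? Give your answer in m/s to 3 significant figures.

Δv = 816 m/s

From the circular-orbit relation v² = μ/r at r = 10200 km: μ = v²r = (2.03)² × 10200 = 42033.2 km³/s².
Transfer-ellipse semi-major axis a_t = (r₁ + r₂)/2 = (10200 + 31800)/2 = 21000 km.
At r₁ the circular-orbit speed is v₁ = √(μ/r₁) = 2.03000 km/s.
Transfer-orbit speed at r₁ (vis-viva): v_p = √[μ(2/r₁ − 1/a_t)] = 2.49804 km/s.
First burn Δv₁ = |v_p − v₁| = 0.46804 km/s.
Circular speed at r₂: v₂ = √(μ/r₂) = 1.1497 km/s.
Transfer-orbit speed at r₂: v_a = √[μ(2/r₂ − 1/a_t)] = 0.80126 km/s.
Second burn Δv₂ = |v₂ − v_a| = 0.34844 km/s.
Total Δv = Δv₁ + Δv₂ = 0.8165 km/s.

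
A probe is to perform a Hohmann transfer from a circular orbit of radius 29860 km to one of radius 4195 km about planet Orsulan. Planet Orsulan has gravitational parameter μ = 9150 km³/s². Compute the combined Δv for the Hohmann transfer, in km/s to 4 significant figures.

The Hohmann ellipse has a_t = (r₁ + r₂)/2 = 17027.5 km.
At r₁ the circular-orbit speed is v₁ = √(μ/r₁) = 0.5536 km/s.
Transfer-orbit speed at r₁ (vis-viva equation): v_a = √[μ(2/r₁ − 1/a_t)] = 0.2748 km/s.
First burn Δv₁ = |v_a − v₁| = 0.2788 km/s.
Circular speed at r₂: v₂ = √(μ/r₂) = 1.4769 km/s.
Transfer-orbit speed at r₂: v_p = √[μ(2/r₂ − 1/a_t)] = 1.9558 km/s.
Second burn Δv₂ = |v₂ − v_p| = 0.4789 km/s.
Δv = Δv₁ + Δv₂ = 0.2788 + 0.4789 = 0.7577 km/s.

Δv = 0.7577 km/s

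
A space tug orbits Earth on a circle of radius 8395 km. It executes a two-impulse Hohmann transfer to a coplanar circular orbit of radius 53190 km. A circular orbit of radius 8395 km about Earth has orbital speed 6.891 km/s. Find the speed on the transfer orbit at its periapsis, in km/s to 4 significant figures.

v = 9.057 km/s

From the circular-orbit relation v² = μ/r at r = 8395 km: μ = v²r = (6.891)² × 8395 = 3.98644×10^5 km³/s².
Transfer-ellipse semi-major axis a_t = (r₁ + r₂)/2 = (8395 + 53190)/2 = 30792.5 km.
At periapsis, r = 8395 km.
Vis-viva: v = √[μ(2/r − 1/a_t)] = √[3.98644×10^5 × (2/8395 − 1/30792.5)] = 9.057 km/s.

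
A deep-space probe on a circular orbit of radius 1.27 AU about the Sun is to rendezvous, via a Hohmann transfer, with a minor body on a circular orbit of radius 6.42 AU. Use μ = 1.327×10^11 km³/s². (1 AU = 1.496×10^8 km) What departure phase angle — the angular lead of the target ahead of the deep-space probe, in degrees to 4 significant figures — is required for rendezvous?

φ = 96.57°

In km: r₁ = 1.27 × 1.496×10^8 = 1.89992×10^8 km; r₂ = 6.42 × 1.496×10^8 = 9.60432×10^8 km.
Transfer-ellipse semi-major axis a_t = (r₁ + r₂)/2 = (1.89992×10^8 + 9.60432×10^8)/2 = 5.75212×10^8 km.
The half-period of the transfer ellipse is t = π√(a_t³/μ) = 1.18975×10^8 s.
The target's mean motion on its circular orbit is ω₂ = √(μ/r₂³) = 1.22387×10^-8 rad/s.
Angle swept by the target during transfer: ω₂·t = 1.4561 rad = 83.43°.
Arrival is 180° from departure on the ellipse, so φ = 180° − 83.43° = 96.57°.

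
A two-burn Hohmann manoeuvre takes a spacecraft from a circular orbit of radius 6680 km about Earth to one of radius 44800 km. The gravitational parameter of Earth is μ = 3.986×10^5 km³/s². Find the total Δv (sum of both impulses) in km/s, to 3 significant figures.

The Hohmann ellipse has a_t = (r₁ + r₂)/2 = 25740 km.
Circular speed at r₁: v₁ = √(μ/r₁) = √(3.986×10^5/6680) = 7.7247 km/s.
Transfer-orbit speed at r₁ (v² = μ(2/r − 1/a)): v_p = √[μ(2/r₁ − 1/a_t)] = 10.191 km/s.
First burn Δv₁ = |v_p − v₁| = 2.4663 km/s.
At r₂, v₂ = √(μ/r₂) = 2.9828 km/s.
Transfer-orbit speed at r₂: v_a = √[μ(2/r₂ − 1/a_t)] = 1.5195 km/s.
Second burn Δv₂ = |v₂ − v_a| = 1.4633 km/s.
Total Δv = Δv₁ + Δv₂ = 3.930 km/s.

Δv = 3.93 km/s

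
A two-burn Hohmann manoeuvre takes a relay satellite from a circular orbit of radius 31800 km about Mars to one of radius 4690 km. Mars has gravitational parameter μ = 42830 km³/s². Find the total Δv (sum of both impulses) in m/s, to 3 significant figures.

Δv = 1540 m/s

Semi-major axis of the transfer orbit: a_t = (31800 + 4690)/2 = 18245 km.
At r₁ the circular-orbit speed is v₁ = √(μ/r₁) = 1.1605 km/s.
Transfer-orbit speed at r₁ (vis-viva equation): v_a = √[μ(2/r₁ − 1/a_t)] = 0.58840 km/s.
First burn Δv₁ = |v_a − v₁| = 0.5721 km/s.
Circular speed at r₂: v₂ = √(μ/r₂) = 3.0220 km/s.
Transfer-orbit speed at r₂: v_p = √[μ(2/r₂ − 1/a_t)] = 3.9896 km/s.
Second burn Δv₂ = |v₂ − v_p| = 0.9676 km/s.
Δv = Δv₁ + Δv₂ = 0.5721 + 0.9676 = 1.540 km/s.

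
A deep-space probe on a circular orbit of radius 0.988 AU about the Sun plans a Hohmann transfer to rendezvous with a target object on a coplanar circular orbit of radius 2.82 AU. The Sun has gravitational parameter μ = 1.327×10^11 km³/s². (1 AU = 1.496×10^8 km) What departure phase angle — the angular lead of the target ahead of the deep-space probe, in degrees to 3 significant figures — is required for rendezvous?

φ = 80.1°

In km: r₁ = 0.988 × 1.496×10^8 = 1.478048×10^8 km; r₂ = 2.82 × 1.496×10^8 = 4.21872×10^8 km.
The Hohmann ellipse has a_t = (r₁ + r₂)/2 = 2.848384×10^8 km.
The half-period of the transfer ellipse is t = π√(a_t³/μ) = 4.1458×10^7 s.
The target's mean motion on its circular orbit is ω₂ = √(μ/r₂³) = 4.2040×10^-8 rad/s.
Angle swept by the target during transfer: ω₂·t = 1.7429 rad = 99.86°.
Arrival is 180° from departure on the ellipse, so φ = 180° − 99.86° = 80.1°.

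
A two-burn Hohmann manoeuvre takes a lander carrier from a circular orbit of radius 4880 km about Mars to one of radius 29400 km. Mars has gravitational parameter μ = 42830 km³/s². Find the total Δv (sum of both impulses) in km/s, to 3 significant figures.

Transfer-ellipse semi-major axis a_t = (r₁ + r₂)/2 = (4880 + 29400)/2 = 17140 km.
Circular speed at r₁: v₁ = √(μ/r₁) = √(42830/4880) = 2.96254 km/s.
Transfer-orbit speed at r₁ (v² = μ(2/r − 1/a)): v_p = √[μ(2/r₁ − 1/a_t)] = 3.88001 km/s.
First burn Δv₁ = |v_p − v₁| = 0.91747 km/s.
At r₂, v₂ = √(μ/r₂) = 1.20698 km/s.
Transfer-orbit speed at r₂: v_a = √[μ(2/r₂ − 1/a_t)] = 0.644028 km/s.
Second burn Δv₂ = |v₂ − v_a| = 0.56295 km/s.
Total Δv = Δv₁ + Δv₂ = 1.480 km/s.

Δv = 1.48 km/s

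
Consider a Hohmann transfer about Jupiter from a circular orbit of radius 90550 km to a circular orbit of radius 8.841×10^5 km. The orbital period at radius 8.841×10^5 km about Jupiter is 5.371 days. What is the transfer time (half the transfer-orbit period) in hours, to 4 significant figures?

From Kepler's third law T² = 4π²r³/μ at r = 8.841×10^5 km, T = 5.371 days = 5.371 × 86400 s = 4.640544×10^5 s: μ = 4π²r³/T² = 1.26685×10^8 km³/s².
Semi-major axis of the transfer orbit: a_t = (90550 + 8.841×10^5)/2 = 4.87325×10^5 km.
Transfer time t = π√(a_t³/μ) = π√((4.87325×10^5)³ / 1.26685×10^8) = 94954 s.
Converting: 94954 s ÷ 3600 s/hour = 26.38 hours.

t = 26.38 hours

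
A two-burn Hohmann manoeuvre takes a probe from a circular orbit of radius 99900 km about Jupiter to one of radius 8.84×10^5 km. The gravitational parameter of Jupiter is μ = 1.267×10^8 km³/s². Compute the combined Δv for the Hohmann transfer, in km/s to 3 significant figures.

Transfer-ellipse semi-major axis a_t = (r₁ + r₂)/2 = (99900 + 8.840×10^5)/2 = 4.9195×10^5 km.
At r₁ the circular-orbit speed is v₁ = √(μ/r₁) = 35.613 km/s.
On the transfer ellipse at r₁, vis-viva equation gives v_p = √[μ(2/r₁ − 1/a_t)] = 47.739 km/s.
First burn Δv₁ = |v_p − v₁| = 12.126 km/s.
Circular speed at r₂: v₂ = √(μ/r₂) = 11.9719 km/s.
Transfer-orbit speed at r₂: v_a = √[μ(2/r₂ − 1/a_t)] = 5.39491 km/s.
Second burn Δv₂ = |v₂ − v_a| = 6.5770 km/s.
Δv = Δv₁ + Δv₂ = 12.126 + 6.5770 = 18.70 km/s.

Δv = 18.7 km/s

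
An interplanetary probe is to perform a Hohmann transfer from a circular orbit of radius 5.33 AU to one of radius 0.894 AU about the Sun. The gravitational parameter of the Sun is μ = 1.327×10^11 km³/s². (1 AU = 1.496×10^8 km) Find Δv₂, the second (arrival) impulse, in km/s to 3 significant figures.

In km: r₁ = 5.33 × 1.496×10^8 = 7.97368×10^8 km; r₂ = 0.894 × 1.496×10^8 = 1.337424×10^8 km.
Semi-major axis of the transfer orbit: a_t = (7.97368×10^8 + 1.337424×10^8)/2 = 4.655552×10^8 km.
On the circular orbit at r = 1.337424×10^8 km, v_c = √(μ/r) = 31.499 km/s.
Vis-viva on the transfer ellipse at r = 1.337424×10^8 km gives v_t = √[μ(2/r − 1/a_t)] = 41.223 km/s.
Δv₂ = |v_t − v_c| = |41.223 − 31.499| = 9.724 km/s.

Δv₂ = 9.72 km/s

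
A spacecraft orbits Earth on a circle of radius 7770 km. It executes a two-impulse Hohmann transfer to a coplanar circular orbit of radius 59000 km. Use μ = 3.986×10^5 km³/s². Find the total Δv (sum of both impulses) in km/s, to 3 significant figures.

Δv = 3.70 km/s

Semi-major axis of the transfer orbit: a_t = (7770 + 59000)/2 = 33385 km.
Circular speed at r₁: v₁ = √(μ/r₁) = √(3.986×10^5/7770) = 7.1624 km/s.
Transfer-orbit speed at r₁ (vis-viva): v_p = √[μ(2/r₁ − 1/a_t)] = 9.5216 km/s.
First burn Δv₁ = |v_p − v₁| = 2.359 km/s.
At r₂, v₂ = √(μ/r₂) = 2.599 km/s.
Transfer-orbit speed at r₂: v_a = √[μ(2/r₂ − 1/a_t)] = 1.254 km/s.
Second burn Δv₂ = |v₂ − v_a| = 1.345 km/s.
Δv = Δv₁ + Δv₂ = 2.359 + 1.345 = 3.704 km/s.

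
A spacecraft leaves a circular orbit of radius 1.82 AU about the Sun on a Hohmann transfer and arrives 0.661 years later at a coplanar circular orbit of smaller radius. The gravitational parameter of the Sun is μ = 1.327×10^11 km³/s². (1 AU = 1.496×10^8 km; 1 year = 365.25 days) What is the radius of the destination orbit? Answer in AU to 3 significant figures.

r₂ = 0.589 AU

In km: r₁ = 1.82 × 1.496×10^8 = 2.72272×10^8 km.
Transfer time t = 0.661 years × 365.25 × 86400 s = 2.08595736×10^7 s, and t = π√(a_t³/μ).
So a_t = (μ t²/π²)^(1/3) = (1.327×10^11 × (2.08595736×10^7)² / π²)^(1/3) = 1.8019×10^8 km.
Since a_t = (r₁ + r₂)/2, r₂ = 2a_t − r₁ = 2×1.8019×10^8 − 2.72272×10^8 = 8.8108×10^7 km.
In AU: r₂ = 8.8108×10^7 / 1.496×10^8 = 0.589 AU.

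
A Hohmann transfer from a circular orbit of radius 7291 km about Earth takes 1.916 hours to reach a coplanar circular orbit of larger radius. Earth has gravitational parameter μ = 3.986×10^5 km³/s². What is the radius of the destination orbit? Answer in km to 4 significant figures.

Transfer time t = 1.916 hours = 6897.6 s, and t = π√(a_t³/μ).
So a_t = (μ t²/π²)^(1/3) = (3.986×10^5 × (6897.6)² / π²)^(1/3) = 12432 km.
Since a_t = (r₁ + r₂)/2, r₂ = 2a_t − r₁ = 2×12432 − 7291 = 17573 km.

r₂ = 17570 km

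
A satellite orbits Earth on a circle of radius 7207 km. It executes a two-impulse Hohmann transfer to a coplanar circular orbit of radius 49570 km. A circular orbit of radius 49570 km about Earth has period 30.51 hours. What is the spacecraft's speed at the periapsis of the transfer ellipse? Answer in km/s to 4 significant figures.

v = 9.827 km/s

From Kepler's third law T² = 4π²r³/μ at r = 49570 km, T = 30.51 hours = 30.51 × 3600 s = 1.09836×10^5 s: μ = 4π²r³/T² = 3.98591×10^5 km³/s².
Semi-major axis of the transfer orbit: a_t = (7207 + 49570)/2 = 28388.5 km.
At periapsis, r = 7207 km.
Vis-viva: v = √[μ(2/r − 1/a_t)] = √[3.98591×10^5 × (2/7207 − 1/28388.5)] = 9.827 km/s.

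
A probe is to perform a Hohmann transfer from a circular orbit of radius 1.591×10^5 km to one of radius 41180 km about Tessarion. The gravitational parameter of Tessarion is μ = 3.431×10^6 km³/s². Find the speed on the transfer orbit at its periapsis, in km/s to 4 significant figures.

Semi-major axis of the transfer orbit: a_t = (1.591×10^5 + 41180)/2 = 1.0014×10^5 km.
The periapsis of the transfer ellipse is at r = 41180 km.
Vis-viva: v = √[μ(2/r − 1/a_t)] = √[3.431×10^6 × (2/41180 − 1/1.0014×10^5)] = 11.51 km/s.

v = 11.51 km/s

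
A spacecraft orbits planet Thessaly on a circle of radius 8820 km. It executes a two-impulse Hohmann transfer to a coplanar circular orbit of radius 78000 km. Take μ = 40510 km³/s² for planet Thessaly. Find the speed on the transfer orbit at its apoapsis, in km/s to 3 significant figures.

Transfer-ellipse semi-major axis a_t = (r₁ + r₂)/2 = (8820 + 78000)/2 = 43410 km.
The apoapsis of the transfer ellipse is at r = 78000 km.
Vis-viva: v = √[μ(2/r − 1/a_t)] = √[40510 × (2/78000 − 1/43410)] = 0.3248 km/s.

v = 0.325 km/s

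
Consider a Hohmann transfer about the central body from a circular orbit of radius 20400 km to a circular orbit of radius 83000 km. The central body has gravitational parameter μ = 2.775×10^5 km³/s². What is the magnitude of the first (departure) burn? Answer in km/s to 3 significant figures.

Δv₁ = 0.985 km/s

Semi-major axis of the transfer orbit: a_t = (20400 + 83000)/2 = 51700 km.
On the circular orbit at r = 20400 km, v_c = √(μ/r) = 3.68822 km/s.
Transfer-orbit speed at the same r (vis-viva, a = a_t): v_t = √[μ(2/r − 1/a_t)] = 4.67315 km/s.
Δv₁ = |v_t − v_c| = |4.67315 − 3.68822| = 0.9849 km/s.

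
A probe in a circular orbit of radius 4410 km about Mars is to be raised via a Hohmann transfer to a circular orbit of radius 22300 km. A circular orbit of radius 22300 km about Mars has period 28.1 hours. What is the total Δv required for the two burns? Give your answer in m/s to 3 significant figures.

Δv = 1500 m/s

From Kepler's third law T² = 4π²r³/μ at r = 22300 km, T = 28.1 hours = 28.1 × 3600 s = 1.0116×10^5 s: μ = 4π²r³/T² = 42781.6 km³/s².
Semi-major axis of the transfer orbit: a_t = (4410 + 22300)/2 = 13355 km.
Circular speed at r₁: v₁ = √(μ/r₁) = √(42781.6/4410) = 3.11465 km/s.
Transfer-orbit speed at r₁ (v² = μ(2/r − 1/a)): v_p = √[μ(2/r₁ − 1/a_t)] = 4.02476 km/s.
First burn Δv₁ = |v_p − v₁| = 0.9101 km/s.
At r₂, v₂ = √(μ/r₂) = 1.3851 km/s.
Transfer-orbit speed at r₂: v_a = √[μ(2/r₂ − 1/a_t)] = 0.79593 km/s.
Second burn Δv₂ = |v₂ − v_a| = 0.5892 km/s.
Δv = Δv₁ + Δv₂ = 0.9101 + 0.5892 = 1.499 km/s.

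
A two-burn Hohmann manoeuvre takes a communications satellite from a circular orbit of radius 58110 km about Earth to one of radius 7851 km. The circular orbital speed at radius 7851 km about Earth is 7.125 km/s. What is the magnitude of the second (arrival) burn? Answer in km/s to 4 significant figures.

Δv₂ = 2.333 km/s

From the circular-orbit relation v² = μ/r at r = 7851 km: μ = v²r = (7.125)² × 7851 = 3.98561×10^5 km³/s².
Transfer-ellipse semi-major axis a_t = (r₁ + r₂)/2 = (58110 + 7851)/2 = 32980.5 km.
On the circular orbit at r = 7851 km, v_c = √(μ/r) = 7.125 km/s.
Vis-viva on the transfer ellipse at r = 7851 km gives v_t = √[μ(2/r − 1/a_t)] = 9.458 km/s.
Δv₂ = |v_t − v_c| = |9.458 − 7.125| = 2.333 km/s.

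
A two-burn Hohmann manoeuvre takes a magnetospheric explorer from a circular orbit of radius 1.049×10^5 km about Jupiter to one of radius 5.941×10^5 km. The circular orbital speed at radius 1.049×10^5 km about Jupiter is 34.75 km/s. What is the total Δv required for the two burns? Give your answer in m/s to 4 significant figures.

From the circular-orbit relation v² = μ/r at r = 1.049×10^5 km: μ = v²r = (34.75)² × 1.049×10^5 = 1.26673×10^8 km³/s².
The Hohmann ellipse has a_t = (r₁ + r₂)/2 = 3.495×10^5 km.
Circular speed at r₁: v₁ = √(μ/r₁) = √(1.26673×10^8/1.049×10^5) = 34.75 km/s.
Transfer-orbit speed at r₁ (v² = μ(2/r − 1/a)): v_p = √[μ(2/r₁ − 1/a_t)] = 45.31 km/s.
First burn Δv₁ = |v_p − v₁| = 10.56 km/s.
At r₂, v₂ = √(μ/r₂) = 14.602 km/s.
Transfer-orbit speed at r₂: v_a = √[μ(2/r₂ − 1/a_t)] = 7.9998 km/s.
Second burn Δv₂ = |v₂ − v_a| = 6.602 km/s.
Total Δv = Δv₁ + Δv₂ = 17.16 km/s.

Δv = 17160 m/s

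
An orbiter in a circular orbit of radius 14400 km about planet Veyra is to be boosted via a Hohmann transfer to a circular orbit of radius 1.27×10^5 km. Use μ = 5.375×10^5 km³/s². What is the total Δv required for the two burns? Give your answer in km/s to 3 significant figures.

Transfer-ellipse semi-major axis a_t = (r₁ + r₂)/2 = (14400 + 1.270×10^5)/2 = 70700 km.
Circular speed at r₁: v₁ = √(μ/r₁) = √(5.375×10^5/14400) = 6.1095 km/s.
On the transfer ellipse at r₁, v² = μ(2/r − 1/a) gives v_p = √[μ(2/r₁ − 1/a_t)] = 8.1884 km/s.
First burn Δv₁ = |v_p − v₁| = 2.079 km/s.
At r₂, v₂ = √(μ/r₂) = 2.0573 km/s.
Transfer-orbit speed at r₂: v_a = √[μ(2/r₂ − 1/a_t)] = 0.92845 km/s.
Second burn Δv₂ = |v₂ − v_a| = 1.129 km/s.
Total Δv = Δv₁ + Δv₂ = 3.208 km/s.

Δv = 3.21 km/s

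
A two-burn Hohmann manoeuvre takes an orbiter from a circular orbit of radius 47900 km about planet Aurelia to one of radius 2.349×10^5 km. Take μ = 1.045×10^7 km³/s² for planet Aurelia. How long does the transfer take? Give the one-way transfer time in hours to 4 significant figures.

Transfer-ellipse semi-major axis a_t = (r₁ + r₂)/2 = (47900 + 2.349×10^5)/2 = 1.414×10^5 km.
By Kepler's third law the transfer-orbit period is T = 2π√(a_t³/μ), so t = T/2 = 51670 s.
Converting: 51670 s ÷ 3600 s/hour = 14.35 hours.

t = 14.35 hours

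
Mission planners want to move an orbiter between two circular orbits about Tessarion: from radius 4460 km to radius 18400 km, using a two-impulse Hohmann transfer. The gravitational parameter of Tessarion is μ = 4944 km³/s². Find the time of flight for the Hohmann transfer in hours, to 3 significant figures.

t = 15.2 hours

Transfer-ellipse semi-major axis a_t = (r₁ + r₂)/2 = (4460 + 18400)/2 = 11430 km.
Half the transfer-orbit period gives t = π√(a_t³/μ) = 54600 s.
Converting: 54600 s ÷ 3600 s/hour = 15.2 hours.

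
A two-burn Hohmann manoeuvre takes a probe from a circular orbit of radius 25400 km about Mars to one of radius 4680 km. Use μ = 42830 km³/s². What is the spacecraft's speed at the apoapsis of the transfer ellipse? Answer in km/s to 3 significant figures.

v = 0.724 km/s

Transfer-ellipse semi-major axis a_t = (r₁ + r₂)/2 = (25400 + 4680)/2 = 15040 km.
The apoapsis of the transfer ellipse is at r = 25400 km.
Applying v² = μ(2/r − 1/a_t): v = 0.7244 km/s.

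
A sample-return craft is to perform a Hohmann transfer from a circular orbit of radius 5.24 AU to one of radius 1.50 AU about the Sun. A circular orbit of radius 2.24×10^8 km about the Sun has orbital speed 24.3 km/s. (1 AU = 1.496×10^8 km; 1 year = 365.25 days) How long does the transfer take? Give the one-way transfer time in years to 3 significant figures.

From the circular-orbit relation v² = μ/r at r = 2.24×10^8 km: μ = v²r = (24.3)² × 2.24×10^8 = 1.32270×10^11 km³/s².
In km: r₁ = 5.24 × 1.496×10^8 = 7.83904×10^8 km; r₂ = 1.50 × 1.496×10^8 = 2.244×10^8 km.
Transfer-ellipse semi-major axis a_t = (r₁ + r₂)/2 = (7.83904×10^8 + 2.244×10^8)/2 = 5.04152×10^8 km.
Transfer time t = π√(a_t³/μ) = π√((5.04152×10^8)³ / 1.32270×10^11) = 9.778×10^7 s.
Converting: 9.778×10^7 s ÷ 3.15576×10^7 s/year (365.25 × 86400) = 3.10 years.

t = 3.10 years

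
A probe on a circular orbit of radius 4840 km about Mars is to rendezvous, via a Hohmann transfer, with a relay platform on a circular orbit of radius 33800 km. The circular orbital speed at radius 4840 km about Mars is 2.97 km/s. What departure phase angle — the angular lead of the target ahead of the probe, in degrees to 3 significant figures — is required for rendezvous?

φ = 102°

From the circular-orbit relation v² = μ/r at r = 4840 km: μ = v²r = (2.97)² × 4840 = 42693.2 km³/s².
The Hohmann ellipse has a_t = (r₁ + r₂)/2 = 19320 km.
Transfer time t = π√(a_t³/μ) = 40830 s.
Target angular speed ω₂ = √(μ/r₂³) = 3.3251×10^-5 rad/s.
Angle swept by the target during transfer: ω₂·t = 1.35764 rad = 77.79°.
The probe traverses 180° on the transfer ellipse, so the target must lead by 180° − 77.79° = 102°.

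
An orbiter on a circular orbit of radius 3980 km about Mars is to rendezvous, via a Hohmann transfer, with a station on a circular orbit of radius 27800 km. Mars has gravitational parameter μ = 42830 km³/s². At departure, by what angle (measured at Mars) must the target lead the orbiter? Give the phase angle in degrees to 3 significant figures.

Semi-major axis of the transfer orbit: a_t = (3980 + 27800)/2 = 15890 km.
The half-period of the transfer ellipse is t = π√(a_t³/μ) = 30406 s.
The target's mean motion on its circular orbit is ω₂ = √(μ/r₂³) = 4.4648×10^-5 rad/s.
Angle swept by the target during transfer: ω₂·t = 1.3576 rad = 77.78°.
The orbiter traverses 180° on the transfer ellipse, so the target must lead by 180° − 77.78° = 102°.

φ = 102°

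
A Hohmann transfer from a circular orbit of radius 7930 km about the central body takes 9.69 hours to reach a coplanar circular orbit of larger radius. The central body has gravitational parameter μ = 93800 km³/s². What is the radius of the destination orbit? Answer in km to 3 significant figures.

Transfer time t = 9.69 hours = 34884 s, and t = π√(a_t³/μ).
So a_t = (μ t²/π²)^(1/3) = (93800 × (34884)² / π²)^(1/3) = 22614 km.
Since a_t = (r₁ + r₂)/2, r₂ = 2a_t − r₁ = 2×22614 − 7930 = 37298 km.

r₂ = 37300 km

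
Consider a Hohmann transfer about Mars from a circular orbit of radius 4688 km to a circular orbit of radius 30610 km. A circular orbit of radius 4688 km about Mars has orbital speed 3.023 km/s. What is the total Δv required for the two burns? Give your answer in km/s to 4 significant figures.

Δv = 1.531 km/s

From the circular-orbit relation v² = μ/r at r = 4688 km: μ = v²r = (3.023)² × 4688 = 42841.4 km³/s².
Semi-major axis of the transfer orbit: a_t = (4688 + 30610)/2 = 17649 km.
At r₁ the circular-orbit speed is v₁ = √(μ/r₁) = 3.02300 km/s.
Transfer-orbit speed at r₁ (vis-viva): v_p = √[μ(2/r₁ − 1/a_t)] = 3.98116 km/s.
First burn Δv₁ = |v_p − v₁| = 0.95816 km/s.
Circular speed at r₂: v₂ = √(μ/r₂) = 1.183042 km/s.
Transfer-orbit speed at r₂: v_a = √[μ(2/r₂ − 1/a_t)] = 0.6097250 km/s.
Second burn Δv₂ = |v₂ − v_a| = 0.57332 km/s.
Δv = Δv₁ + Δv₂ = 0.95816 + 0.57332 = 1.531 km/s.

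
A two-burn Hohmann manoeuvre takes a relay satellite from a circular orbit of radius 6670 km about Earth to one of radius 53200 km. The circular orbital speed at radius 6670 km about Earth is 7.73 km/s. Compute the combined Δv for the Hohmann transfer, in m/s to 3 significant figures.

From the circular-orbit relation v² = μ/r at r = 6670 km: μ = v²r = (7.73)² × 6670 = 3.98552×10^5 km³/s².
Transfer-ellipse semi-major axis a_t = (r₁ + r₂)/2 = (6670 + 53200)/2 = 29935 km.
At r₁ the circular-orbit speed is v₁ = √(μ/r₁) = 7.7300 km/s.
Transfer-orbit speed at r₁ (vis-viva equation): v_p = √[μ(2/r₁ − 1/a_t)] = 10.305 km/s.
First burn Δv₁ = |v_p − v₁| = 2.575 km/s.
Circular speed at r₂: v₂ = √(μ/r₂) = 2.737 km/s.
Transfer-orbit speed at r₂: v_a = √[μ(2/r₂ − 1/a_t)] = 1.292 km/s.
Second burn Δv₂ = |v₂ − v_a| = 1.445 km/s.
Total Δv = Δv₁ + Δv₂ = 4.020 km/s.

Δv = 4020 m/s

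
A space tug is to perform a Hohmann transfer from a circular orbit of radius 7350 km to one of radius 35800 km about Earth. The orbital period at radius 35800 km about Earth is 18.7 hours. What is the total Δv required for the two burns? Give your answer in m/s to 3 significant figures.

Δv = 3520 m/s

From Kepler's third law T² = 4π²r³/μ at r = 35800 km, T = 18.7 hours = 18.7 × 3600 s = 67320 s: μ = 4π²r³/T² = 3.99688×10^5 km³/s².
The Hohmann ellipse has a_t = (r₁ + r₂)/2 = 21575 km.
At r₁ the circular-orbit speed is v₁ = √(μ/r₁) = 7.374 km/s.
Transfer-orbit speed at r₁ (v² = μ(2/r − 1/a)): v_p = √[μ(2/r₁ − 1/a_t)] = 9.499 km/s.
First burn Δv₁ = |v_p − v₁| = 2.125 km/s.
At r₂, v₂ = √(μ/r₂) = 3.341 km/s.
Transfer-orbit speed at r₂: v_a = √[μ(2/r₂ − 1/a_t)] = 1.950 km/s.
Second burn Δv₂ = |v₂ − v_a| = 1.391 km/s.
Δv = Δv₁ + Δv₂ = 2.125 + 1.391 = 3.516 km/s.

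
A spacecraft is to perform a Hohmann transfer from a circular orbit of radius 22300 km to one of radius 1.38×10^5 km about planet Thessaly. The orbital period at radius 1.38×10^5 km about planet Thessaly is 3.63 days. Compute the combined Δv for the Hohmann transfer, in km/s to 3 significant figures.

From Kepler's third law T² = 4π²r³/μ at r = 1.38×10^5 km, T = 3.63 days = 3.63 × 86400 s = 3.13632×10^5 s: μ = 4π²r³/T² = 1.05477×10^6 km³/s².
Transfer-ellipse semi-major axis a_t = (r₁ + r₂)/2 = (22300 + 1.380×10^5)/2 = 80150 km.
At r₁ the circular-orbit speed is v₁ = √(μ/r₁) = 6.877 km/s.
On the transfer ellipse at r₁, v² = μ(2/r − 1/a) gives v_p = √[μ(2/r₁ − 1/a_t)] = 9.024 km/s.
First burn Δv₁ = |v_p − v₁| = 2.147 km/s.
Circular speed at r₂: v₂ = √(μ/r₂) = 2.7646 km/s.
Transfer-orbit speed at r₂: v_a = √[μ(2/r₂ − 1/a_t)] = 1.4583 km/s.
Second burn Δv₂ = |v₂ − v_a| = 1.306 km/s.
Δv = Δv₁ + Δv₂ = 2.147 + 1.306 = 3.453 km/s.

Δv = 3.45 km/s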